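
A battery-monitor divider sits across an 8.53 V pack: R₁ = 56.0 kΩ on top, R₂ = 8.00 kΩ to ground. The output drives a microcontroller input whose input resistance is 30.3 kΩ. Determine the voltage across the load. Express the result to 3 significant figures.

V_out ≈ 0.866 V

The load sits in parallel with R₂: R₂‖R_L = (8.00 × 30.3) / (8.00 + 30.3) = 6.329 kΩ.
V_out = 8.53 × 6.329 / (56.0 + 6.329) = 8.53 × 6.329/62.33 = 0.866 V.
(Unloaded it would have been 1.07 V.)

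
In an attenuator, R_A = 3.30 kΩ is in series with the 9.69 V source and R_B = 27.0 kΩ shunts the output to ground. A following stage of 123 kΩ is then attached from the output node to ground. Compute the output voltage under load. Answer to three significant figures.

The load sits in parallel with R_B: R_B‖R_L = (27.0 × 123) / (27.0 + 123) = 22.14 kΩ.
V_out = 9.69 × 22.14 / (3.30 + 22.14) = 9.69 × 22.14/25.44 = 8.43 V.
(Unloaded it would have been 8.63 V.)

V_out ≈ 8.43 V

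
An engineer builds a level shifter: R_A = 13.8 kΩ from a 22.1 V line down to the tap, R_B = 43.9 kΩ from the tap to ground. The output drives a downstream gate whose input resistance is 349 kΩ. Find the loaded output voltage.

V_out ≈ 16.3 V

The load sits in parallel with R_B: R_B‖R_L = (43.9 × 349) / (43.9 + 349) = 38.99 kΩ.
V_out = 22.1 × 38.99 / (13.8 + 38.99) = 22.1 × 38.99/52.79 = 16.3 V.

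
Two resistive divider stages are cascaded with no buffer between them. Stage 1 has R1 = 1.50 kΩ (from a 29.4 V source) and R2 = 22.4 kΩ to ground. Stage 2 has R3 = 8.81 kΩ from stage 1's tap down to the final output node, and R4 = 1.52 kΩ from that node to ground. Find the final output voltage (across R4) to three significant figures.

V_out ≈ 3.57 V

Stage 2 presents R3+R4 = 10.33 kΩ as a load on stage 1's tap.
Stage 1's lower leg becomes R2‖(R3+R4) = 7.070 kΩ, so V_mid = 29.4 × 7.070/8.570 = 24.25 V.
Stage 2 is itself unloaded: V_out = V_mid × R4/(R3+R4) = 24.25 × 1.52/10.33 = 3.57 V.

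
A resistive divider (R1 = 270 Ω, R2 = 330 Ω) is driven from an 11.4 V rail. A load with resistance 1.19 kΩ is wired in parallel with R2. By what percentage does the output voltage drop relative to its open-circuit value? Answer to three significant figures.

The divider's output (Thévenin) resistance is R1‖R2 = 148.5 Ω.
Fractional drop under load = R_th/(R_th + R_L) = 148.5 / (148.5 + 1190) = 0.1109.
So the output falls by 11.1 %.

11.1 %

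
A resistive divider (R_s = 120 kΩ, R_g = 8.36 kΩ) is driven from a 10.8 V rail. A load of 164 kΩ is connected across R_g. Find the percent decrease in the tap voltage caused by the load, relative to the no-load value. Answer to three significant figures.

The divider's output (Thévenin) resistance is R_s‖R_g = 7.816 kΩ.
Fractional drop under load = R_th/(R_th + R_L) = 7.816 / (7.816 + 164) = 0.04549.
So the output falls by 4.55 %.

4.55 %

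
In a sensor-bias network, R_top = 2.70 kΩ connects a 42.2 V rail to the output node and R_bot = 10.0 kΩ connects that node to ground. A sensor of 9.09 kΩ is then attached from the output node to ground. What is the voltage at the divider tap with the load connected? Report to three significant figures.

V_out ≈ 26.9 V

The load sits in parallel with R_bot: R_bot‖R_L = (10.0 × 9.09) / (10.0 + 9.09) = 4.762 kΩ.
V_out = 42.2 × 4.762 / (2.70 + 4.762) = 42.2 × 4.762/7.462 = 26.9 V.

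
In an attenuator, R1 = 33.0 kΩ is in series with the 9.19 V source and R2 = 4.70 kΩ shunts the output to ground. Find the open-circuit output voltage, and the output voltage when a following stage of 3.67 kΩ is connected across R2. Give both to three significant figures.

Open-circuit: V = 9.19 × 4.70/(33.0 + 4.70) = 1.15 V.
With the load, R2 becomes R2‖R_L = 2.061 kΩ, so V = 9.19 × 2.061/35.06 = 0.540 V.

Unloaded: 1.15 V; loaded: 0.540 V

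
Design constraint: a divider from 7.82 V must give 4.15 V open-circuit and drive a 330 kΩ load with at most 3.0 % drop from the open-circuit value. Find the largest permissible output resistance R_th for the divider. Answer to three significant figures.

R_th ≤ 10.2 kΩ

Loading drop = R_th/(R_th + R_L) ≤ 0.0300, so R_th ≤ R_L · ε/(1−ε) = 330 kΩ × 0.0300/0.9700 = 10.2 kΩ.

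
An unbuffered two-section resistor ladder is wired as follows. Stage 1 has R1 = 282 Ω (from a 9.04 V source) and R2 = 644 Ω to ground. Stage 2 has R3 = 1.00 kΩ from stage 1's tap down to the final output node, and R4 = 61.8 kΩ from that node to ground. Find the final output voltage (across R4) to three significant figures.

Stage 2 presents R3+R4 = 62800 Ω as a load on stage 1's tap.
Stage 1's lower leg becomes R2‖(R3+R4) = 637.5 Ω, so V_mid = 9.04 × 637.5/919.5 = 6.267 V.
Stage 2 is itself unloaded: V_out = V_mid × R4/(R3+R4) = 6.267 × 61800/62800 = 6.17 V.

V_out ≈ 6.17 V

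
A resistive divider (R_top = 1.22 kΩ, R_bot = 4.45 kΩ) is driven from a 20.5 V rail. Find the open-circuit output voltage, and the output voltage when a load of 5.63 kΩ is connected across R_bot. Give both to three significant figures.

Open-circuit: V = 20.5 × 4.45/(1.22 + 4.45) = 16.1 V.
With the load, R_bot becomes R_bot‖R_L = 2.485 kΩ, so V = 20.5 × 2.485/3.705 = 13.8 V.

Unloaded: 16.1 V; loaded: 13.8 V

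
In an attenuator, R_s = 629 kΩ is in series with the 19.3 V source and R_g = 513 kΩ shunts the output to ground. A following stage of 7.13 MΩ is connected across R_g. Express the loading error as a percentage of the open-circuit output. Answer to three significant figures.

3.81 %

The divider's output (Thévenin) resistance is R_s‖R_g = 282.6 kΩ.
Fractional drop under load = R_th/(R_th + R_L) = 282.6 / (282.6 + 7130) = 0.03812.
So the output falls by 3.81 %.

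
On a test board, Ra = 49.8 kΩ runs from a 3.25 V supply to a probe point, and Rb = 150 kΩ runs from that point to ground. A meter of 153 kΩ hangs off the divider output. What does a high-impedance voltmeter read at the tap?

V_out ≈ 1.96 V

The load sits in parallel with Rb: Rb‖R_L = (150 × 153) / (150 + 153) = 75.74 kΩ.
V_out = 3.25 × 75.74 / (49.8 + 75.74) = 3.25 × 75.74/125.5 = 1.96 V.
(Unloaded it would have been 2.44 V.)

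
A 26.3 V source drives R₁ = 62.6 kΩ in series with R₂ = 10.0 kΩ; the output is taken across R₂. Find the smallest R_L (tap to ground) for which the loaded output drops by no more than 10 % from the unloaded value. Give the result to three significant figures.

R_L(min) ≈ 77.6 kΩ

Output resistance R_th = R₁‖R₂ = (62.6 × 10.0)/72.60 = 8.623 kΩ.
The fractional drop is R_th/(R_th + R_L); requiring this ≤ 0.100 gives R_L ≥ R_th(1/0.100 − 1) = 8.623 × 9.000 = 77.6 kΩ.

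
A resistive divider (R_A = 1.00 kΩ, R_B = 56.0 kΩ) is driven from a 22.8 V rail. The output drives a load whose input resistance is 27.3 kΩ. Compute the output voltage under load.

V_out ≈ 21.6 V

The load sits in parallel with R_B: R_B‖R_L = (56.0 × 27.3) / (56.0 + 27.3) = 18.35 kΩ.
V_out = 22.8 × 18.35 / (1.00 + 18.35) = 22.8 × 18.35/19.35 = 21.6 V.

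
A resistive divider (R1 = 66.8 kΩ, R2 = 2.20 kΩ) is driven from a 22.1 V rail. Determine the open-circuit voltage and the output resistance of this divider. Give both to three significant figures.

V_th = 0.705 V, R_th = 2.13 kΩ

V_th is the open-circuit tap voltage: 22.1 × 2.20/(66.8 + 2.20) = 0.705 V.
With the supply zeroed, R1 and R2 appear in parallel from the tap: R_th = R1‖R2 = (66.8 × 2.20)/69.00 = 2.13 kΩ.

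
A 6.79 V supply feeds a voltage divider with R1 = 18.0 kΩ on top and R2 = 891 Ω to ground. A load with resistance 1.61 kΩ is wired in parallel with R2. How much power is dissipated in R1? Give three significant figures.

Total resistance from the source is R1 + (R2‖R_L) = 18570 Ω, so I = 6.79/18570 Ω = 0.3656 mA.
P = I²·R1 = (0.3656 mA)² × 18.0 kΩ = 2.41 mW.

P ≈ 2.41 mW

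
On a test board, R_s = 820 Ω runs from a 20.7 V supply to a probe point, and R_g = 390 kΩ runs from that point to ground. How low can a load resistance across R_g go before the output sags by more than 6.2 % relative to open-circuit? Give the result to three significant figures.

Output resistance R_th = R_s‖R_g = (820 × 390000)/390800 = 818.3 Ω.
The fractional drop is R_th/(R_th + R_L); requiring this ≤ 0.0620 gives R_L ≥ R_th(1/0.0620 − 1) = 818.3 × 15.13 = 12.4 kΩ.

R_L(min) ≈ 12.4 kΩ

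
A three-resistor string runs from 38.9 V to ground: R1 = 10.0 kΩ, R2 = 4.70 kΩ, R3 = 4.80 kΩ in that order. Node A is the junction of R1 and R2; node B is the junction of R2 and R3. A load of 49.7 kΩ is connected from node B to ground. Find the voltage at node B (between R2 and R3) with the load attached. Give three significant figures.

At node B, R3 is in parallel with the load: R3‖R_L = 4.377 kΩ.
Below node A the resistance is R2 + (R3‖R_L) = 9.077 kΩ, so V_A = 38.9 × 9.077/19.08 = 18.51 V.
Then V_B = V_A × (R3‖R_L)/(R2 + R3‖R_L) = 18.51 × 4.377/9.077 = 8.93 V.

V ≈ 8.93 V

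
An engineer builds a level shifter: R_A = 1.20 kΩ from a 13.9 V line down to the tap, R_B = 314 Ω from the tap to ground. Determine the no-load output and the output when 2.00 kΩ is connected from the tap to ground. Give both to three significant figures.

Open-circuit: V = 13.9 × 314/(1200 + 314) = 2.88 V.
With the load, R_B becomes R_B‖R_L = 271.4 Ω, so V = 13.9 × 271.4/1471 = 2.56 V.

Unloaded: 2.88 V; loaded: 2.56 V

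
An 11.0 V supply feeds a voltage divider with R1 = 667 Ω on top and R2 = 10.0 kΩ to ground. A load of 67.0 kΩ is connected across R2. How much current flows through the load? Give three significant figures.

R2‖R_L = 8701 Ω; V_out = 11.0 × 8701/9368 = 10.22 V.
I_L = V_out / R_L = 10.22 / 67.0 kΩ = 0.152 mA.

I_L ≈ 0.152 mA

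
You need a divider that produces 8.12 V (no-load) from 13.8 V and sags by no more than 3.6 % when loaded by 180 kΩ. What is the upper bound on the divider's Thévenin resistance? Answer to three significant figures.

Loading drop = R_th/(R_th + R_L) ≤ 0.0360, so R_th ≤ R_L · ε/(1−ε) = 180 kΩ × 0.0360/0.9640 = 6.72 kΩ.
(Any R1, R2 with R2/(R1+R2) = 0.588 and R1‖R2 ≤ 6.72 kΩ will meet the spec.)

R_th ≤ 6.72 kΩ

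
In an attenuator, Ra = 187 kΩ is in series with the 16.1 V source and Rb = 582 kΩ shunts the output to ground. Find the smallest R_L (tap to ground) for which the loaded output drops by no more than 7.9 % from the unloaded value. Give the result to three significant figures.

Output resistance R_th = Ra‖Rb = (187 × 582)/769.0 = 141.5 kΩ.
The fractional drop is R_th/(R_th + R_L); requiring this ≤ 0.0790 gives R_L ≥ R_th(1/0.0790 − 1) = 141.5 × 11.66 = 1.65 MΩ.

R_L(min) ≈ 1.65 MΩ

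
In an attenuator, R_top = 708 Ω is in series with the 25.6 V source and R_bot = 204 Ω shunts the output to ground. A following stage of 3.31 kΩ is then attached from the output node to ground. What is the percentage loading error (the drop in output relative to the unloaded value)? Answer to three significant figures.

The divider's output (Thévenin) resistance is R_top‖R_bot = 158.4 Ω.
Fractional drop under load = R_th/(R_th + R_L) = 158.4 / (158.4 + 3310) = 0.04566.
So the output falls by 4.57 %.

4.57 %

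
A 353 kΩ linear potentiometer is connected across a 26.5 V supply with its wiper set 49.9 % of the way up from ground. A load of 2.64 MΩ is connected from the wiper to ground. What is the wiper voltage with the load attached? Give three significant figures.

V ≈ 12.8 V

The wiper splits the pot into (1−α)R = 176.9 kΩ above and αR = 176.1 kΩ below.
Lower section ‖ load = 165.1 kΩ.
V_wiper = 26.5 × 165.1/(176.9 + 165.1) = 12.8 V.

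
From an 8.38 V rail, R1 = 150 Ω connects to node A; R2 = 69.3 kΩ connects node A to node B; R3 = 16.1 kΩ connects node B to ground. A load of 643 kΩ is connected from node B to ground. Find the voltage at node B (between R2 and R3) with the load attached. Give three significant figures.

V ≈ 1.55 V

At node B, R3 is in parallel with the load: R3‖R_L = 15710 Ω.
Below node A the resistance is R2 + (R3‖R_L) = 85010 Ω, so V_A = 8.38 × 85010/85160 = 8.365 V.
Then V_B = V_A × (R3‖R_L)/(R2 + R3‖R_L) = 8.365 × 15710/85010 = 1.55 V.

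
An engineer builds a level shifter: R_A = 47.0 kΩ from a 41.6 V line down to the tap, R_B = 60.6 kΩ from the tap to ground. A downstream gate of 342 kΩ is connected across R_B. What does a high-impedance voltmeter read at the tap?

V_out ≈ 21.7 V

The load sits in parallel with R_B: R_B‖R_L = (60.6 × 342) / (60.6 + 342) = 51.48 kΩ.
V_out = 41.6 × 51.48 / (47.0 + 51.48) = 41.6 × 51.48/98.48 = 21.7 V.
(Unloaded it would have been 23.4 V.)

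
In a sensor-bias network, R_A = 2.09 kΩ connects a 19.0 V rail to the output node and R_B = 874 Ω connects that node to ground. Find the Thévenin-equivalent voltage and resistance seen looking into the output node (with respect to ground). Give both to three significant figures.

V_th is the open-circuit tap voltage: 19.0 × 874/(2090 + 874) = 5.60 V.
With the supply zeroed, R_A and R_B appear in parallel from the tap: R_th = R_A‖R_B = (2090 × 874)/2964 = 616 Ω.

V_th = 5.60 V, R_th = 616 Ω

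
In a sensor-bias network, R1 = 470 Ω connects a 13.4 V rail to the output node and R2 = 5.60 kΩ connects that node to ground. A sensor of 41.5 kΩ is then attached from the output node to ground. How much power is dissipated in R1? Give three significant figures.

Total resistance from the source is R1 + (R2‖R_L) = 5404 Ω, so I = 13.4/5404 Ω = 2.480 mA.
P = I²·R1 = (2.480 mA)² × 470 Ω = 2.89 mW.

P ≈ 2.89 mW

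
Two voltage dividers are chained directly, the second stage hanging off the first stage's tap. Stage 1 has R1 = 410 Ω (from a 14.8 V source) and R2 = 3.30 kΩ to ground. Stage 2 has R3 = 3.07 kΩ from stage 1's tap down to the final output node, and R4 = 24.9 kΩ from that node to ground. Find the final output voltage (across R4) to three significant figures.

V_out ≈ 11.6 V

Stage 2 presents R3+R4 = 27970 Ω as a load on stage 1's tap.
Stage 1's lower leg becomes R2‖(R3+R4) = 2952 Ω, so V_mid = 14.8 × 2952/3362 = 12.99 V.
Stage 2 is itself unloaded: V_out = V_mid × R4/(R3+R4) = 12.99 × 24900/27970 = 11.6 V.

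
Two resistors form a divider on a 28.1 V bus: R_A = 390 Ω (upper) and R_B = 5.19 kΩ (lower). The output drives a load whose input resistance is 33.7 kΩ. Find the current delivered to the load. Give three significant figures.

I_L ≈ 0.767 mA

R_B‖R_L = 4497 Ω; V_out = 28.1 × 4497/4887 = 25.86 V.
I_L = V_out / R_L = 25.86 / 33.7 kΩ = 0.767 mA.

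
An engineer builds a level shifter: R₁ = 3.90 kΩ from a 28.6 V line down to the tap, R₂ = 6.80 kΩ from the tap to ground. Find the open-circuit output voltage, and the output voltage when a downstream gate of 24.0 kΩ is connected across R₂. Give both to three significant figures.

Open-circuit: V = 28.6 × 6.80/(3.90 + 6.80) = 18.2 V.
With the load, R₂ becomes R₂‖R_L = 5.299 kΩ, so V = 28.6 × 5.299/9.199 = 16.5 V.

Unloaded: 18.2 V; loaded: 16.5 V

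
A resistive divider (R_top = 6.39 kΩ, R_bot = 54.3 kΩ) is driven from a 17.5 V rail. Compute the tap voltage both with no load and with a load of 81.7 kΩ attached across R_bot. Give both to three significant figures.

Unloaded: 15.7 V; loaded: 14.6 V

Open-circuit: V = 17.5 × 54.3/(6.39 + 54.3) = 15.7 V.
With the load, R_bot becomes R_bot‖R_L = 32.62 kΩ, so V = 17.5 × 32.62/39.01 = 14.6 V.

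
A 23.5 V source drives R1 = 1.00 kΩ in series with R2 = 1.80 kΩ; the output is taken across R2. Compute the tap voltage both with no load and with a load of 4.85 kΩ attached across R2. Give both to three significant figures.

Unloaded: 15.1 V; loaded: 13.3 V

Open-circuit: V = 23.5 × 1.80/(1.00 + 1.80) = 15.1 V.
With the load, R2 becomes R2‖R_L = 1.313 kΩ, so V = 23.5 × 1.313/2.313 = 13.3 V.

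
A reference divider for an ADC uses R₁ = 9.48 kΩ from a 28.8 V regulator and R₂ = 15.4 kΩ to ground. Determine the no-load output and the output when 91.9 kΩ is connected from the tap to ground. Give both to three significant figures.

Unloaded: 17.8 V; loaded: 16.8 V

Open-circuit: V = 28.8 × 15.4/(9.48 + 15.4) = 17.8 V.
With the load, R₂ becomes R₂‖R_L = 13.19 kΩ, so V = 28.8 × 13.19/22.67 = 16.8 V.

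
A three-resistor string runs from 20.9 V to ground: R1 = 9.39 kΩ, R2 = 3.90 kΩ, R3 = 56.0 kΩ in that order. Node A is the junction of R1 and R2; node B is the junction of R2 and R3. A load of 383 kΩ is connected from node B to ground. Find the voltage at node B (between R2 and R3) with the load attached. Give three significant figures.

V ≈ 16.4 V

At node B, R3 is in parallel with the load: R3‖R_L = 48.86 kΩ.
Below node A the resistance is R2 + (R3‖R_L) = 52.76 kΩ, so V_A = 20.9 × 52.76/62.15 = 17.74 V.
Then V_B = V_A × (R3‖R_L)/(R2 + R3‖R_L) = 17.74 × 48.86/52.76 = 16.4 V.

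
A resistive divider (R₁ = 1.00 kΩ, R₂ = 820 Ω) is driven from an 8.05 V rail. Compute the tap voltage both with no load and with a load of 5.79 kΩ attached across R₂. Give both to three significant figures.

Open-circuit: V = 8.05 × 820/(1000 + 820) = 3.63 V.
With the load, R₂ becomes R₂‖R_L = 718.3 Ω, so V = 8.05 × 718.3/1718 = 3.37 V.

Unloaded: 3.63 V; loaded: 3.37 V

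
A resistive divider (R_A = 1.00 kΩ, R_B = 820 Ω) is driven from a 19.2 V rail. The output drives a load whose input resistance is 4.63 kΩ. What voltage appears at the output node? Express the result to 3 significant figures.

The load sits in parallel with R_B: R_B‖R_L = (820 × 4630) / (820 + 4630) = 696.6 Ω.
V_out = 19.2 × 696.6 / (1000 + 696.6) = 19.2 × 696.6/1697 = 7.88 V.
(Unloaded it would have been 8.65 V.)

V_out ≈ 7.88 V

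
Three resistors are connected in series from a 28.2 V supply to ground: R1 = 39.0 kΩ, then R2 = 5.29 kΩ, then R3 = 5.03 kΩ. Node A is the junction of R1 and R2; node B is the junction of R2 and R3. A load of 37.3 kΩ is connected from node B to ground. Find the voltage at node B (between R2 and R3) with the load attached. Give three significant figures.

At node B, R3 is in parallel with the load: R3‖R_L = 4.432 kΩ.
Below node A the resistance is R2 + (R3‖R_L) = 9.722 kΩ, so V_A = 28.2 × 9.722/48.72 = 5.627 V.
Then V_B = V_A × (R3‖R_L)/(R2 + R3‖R_L) = 5.627 × 4.432/9.722 = 2.57 V.

V ≈ 2.57 V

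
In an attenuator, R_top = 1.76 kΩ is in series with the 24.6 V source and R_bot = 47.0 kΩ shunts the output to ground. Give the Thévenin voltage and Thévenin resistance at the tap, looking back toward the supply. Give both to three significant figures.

V_th is the open-circuit tap voltage: 24.6 × 47.0/(1.76 + 47.0) = 23.7 V.
With the supply zeroed, R_top and R_bot appear in parallel from the tap: R_th = R_top‖R_bot = (1.76 × 47.0)/48.76 = 1.70 kΩ.

V_th = 23.7 V, R_th = 1.70 kΩ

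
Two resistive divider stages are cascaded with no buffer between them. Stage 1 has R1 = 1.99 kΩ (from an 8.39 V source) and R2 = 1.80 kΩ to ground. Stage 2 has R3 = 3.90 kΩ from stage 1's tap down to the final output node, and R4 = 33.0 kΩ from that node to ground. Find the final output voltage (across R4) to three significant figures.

Stage 2 presents R3+R4 = 36.90 kΩ as a load on stage 1's tap.
Stage 1's lower leg becomes R2‖(R3+R4) = 1.716 kΩ, so V_mid = 8.39 × 1.716/3.706 = 3.885 V.
Stage 2 is itself unloaded: V_out = V_mid × R4/(R3+R4) = 3.885 × 33.0/36.90 = 3.47 V.

V_out ≈ 3.47 V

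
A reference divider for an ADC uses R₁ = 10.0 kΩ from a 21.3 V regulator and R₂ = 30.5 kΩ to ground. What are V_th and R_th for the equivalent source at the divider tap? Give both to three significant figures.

V_th = 16.0 V, R_th = 7.53 kΩ

V_th is the open-circuit tap voltage: 21.3 × 30.5/(10.0 + 30.5) = 16.0 V.
With the supply zeroed, R₁ and R₂ appear in parallel from the tap: R_th = R₁‖R₂ = (10.0 × 30.5)/40.50 = 7.53 kΩ.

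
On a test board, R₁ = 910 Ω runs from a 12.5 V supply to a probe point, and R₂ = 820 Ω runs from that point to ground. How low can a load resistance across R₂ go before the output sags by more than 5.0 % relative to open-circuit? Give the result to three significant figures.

R_L(min) ≈ 8.20 kΩ

Output resistance R_th = R₁‖R₂ = (910 × 820)/1730 = 431.3 Ω.
The fractional drop is R_th/(R_th + R_L); requiring this ≤ 0.0500 gives R_L ≥ R_th(1/0.0500 − 1) = 431.3 × 19.00 = 8.20 kΩ.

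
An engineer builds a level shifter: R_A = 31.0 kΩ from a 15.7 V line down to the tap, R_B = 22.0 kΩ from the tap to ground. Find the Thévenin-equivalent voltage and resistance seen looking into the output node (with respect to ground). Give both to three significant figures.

V_th is the open-circuit tap voltage: 15.7 × 22.0/(31.0 + 22.0) = 6.52 V.
With the supply zeroed, R_A and R_B appear in parallel from the tap: R_th = R_A‖R_B = (31.0 × 22.0)/53.00 = 12.9 kΩ.

V_th = 6.52 V, R_th = 12.9 kΩ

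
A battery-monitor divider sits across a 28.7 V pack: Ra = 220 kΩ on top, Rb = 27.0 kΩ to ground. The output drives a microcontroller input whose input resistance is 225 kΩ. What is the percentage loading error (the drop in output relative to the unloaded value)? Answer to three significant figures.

Unloaded V = 28.7 × 27.0/247.0 = 3.1372 V.
Loaded: Rb‖R_L = 24.11 kΩ, giving V = 28.7 × 24.11/244.1 = 2.8343 V.
Drop = (3.1372 − 2.8343) / 3.1372 = 9.66 %.

9.66 %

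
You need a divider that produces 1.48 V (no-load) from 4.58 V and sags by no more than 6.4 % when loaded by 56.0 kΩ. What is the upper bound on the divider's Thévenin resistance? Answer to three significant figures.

R_th ≤ 3.83 kΩ

Loading drop = R_th/(R_th + R_L) ≤ 0.0640, so R_th ≤ R_L · ε/(1−ε) = 56.0 kΩ × 0.0640/0.9360 = 3.83 kΩ.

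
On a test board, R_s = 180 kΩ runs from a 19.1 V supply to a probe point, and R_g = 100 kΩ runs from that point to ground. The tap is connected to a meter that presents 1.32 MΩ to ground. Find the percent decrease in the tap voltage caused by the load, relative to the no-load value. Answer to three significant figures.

The divider's output (Thévenin) resistance is R_s‖R_g = 64.29 kΩ.
Fractional drop under load = R_th/(R_th + R_L) = 64.29 / (64.29 + 1320) = 0.04644.
So the output falls by 4.64 %.

4.64 %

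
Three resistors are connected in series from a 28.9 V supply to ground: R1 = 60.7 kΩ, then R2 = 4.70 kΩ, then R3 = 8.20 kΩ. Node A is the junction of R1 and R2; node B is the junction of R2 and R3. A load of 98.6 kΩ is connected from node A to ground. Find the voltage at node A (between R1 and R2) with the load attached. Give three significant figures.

V ≈ 4.57 V

Below node A the series string R2+R3 = 12.90 kΩ sits in parallel with the 98.6 kΩ load: 11.41 kΩ.
V_A = 28.9 × 11.41/(60.7 + 11.41) = 4.57 V.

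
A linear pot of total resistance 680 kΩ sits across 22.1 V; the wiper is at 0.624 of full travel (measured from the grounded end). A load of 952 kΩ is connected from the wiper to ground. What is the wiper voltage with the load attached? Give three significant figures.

V ≈ 11.8 V

The wiper splits the pot into (1−α)R = 255.7 kΩ above and αR = 424.3 kΩ below.
Lower section ‖ load = 293.5 kΩ.
V_wiper = 22.1 × 293.5/(255.7 + 293.5) = 11.8 V.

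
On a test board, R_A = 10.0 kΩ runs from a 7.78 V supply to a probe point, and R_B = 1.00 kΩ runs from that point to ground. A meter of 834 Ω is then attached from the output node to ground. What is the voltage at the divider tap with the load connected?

V_out ≈ 0.338 V

The load sits in parallel with R_B: R_B‖R_L = (1000 × 834) / (1000 + 834) = 454.7 Ω.
V_out = 7.78 × 454.7 / (10000 + 454.7) = 7.78 × 454.7/10450 = 0.338 V.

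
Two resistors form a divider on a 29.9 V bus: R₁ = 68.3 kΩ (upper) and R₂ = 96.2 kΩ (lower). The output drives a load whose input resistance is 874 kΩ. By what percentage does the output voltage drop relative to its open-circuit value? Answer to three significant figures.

4.37 %

The divider's output (Thévenin) resistance is R₁‖R₂ = 39.94 kΩ.
Fractional drop under load = R_th/(R_th + R_L) = 39.94 / (39.94 + 874) = 0.04370.
So the output falls by 4.37 %.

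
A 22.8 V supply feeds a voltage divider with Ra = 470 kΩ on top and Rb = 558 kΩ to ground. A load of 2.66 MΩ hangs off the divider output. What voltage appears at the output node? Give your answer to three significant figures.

The load sits in parallel with Rb: Rb‖R_L = (558 × 2660) / (558 + 2660) = 461.2 kΩ.
V_out = 22.8 × 461.2 / (470 + 461.2) = 22.8 × 461.2/931.2 = 11.3 V.
(Unloaded it would have been 12.4 V.)

V_out ≈ 11.3 V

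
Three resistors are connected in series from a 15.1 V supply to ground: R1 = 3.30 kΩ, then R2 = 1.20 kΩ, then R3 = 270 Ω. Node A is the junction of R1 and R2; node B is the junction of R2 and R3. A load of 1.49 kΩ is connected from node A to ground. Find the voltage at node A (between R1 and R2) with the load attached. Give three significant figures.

V ≈ 2.77 V

Below node A the series string R2+R3 = 1470 Ω sits in parallel with the 1490 Ω load: 740.0 Ω.
V_A = 15.1 × 740.0/(3300 + 740.0) = 2.77 V.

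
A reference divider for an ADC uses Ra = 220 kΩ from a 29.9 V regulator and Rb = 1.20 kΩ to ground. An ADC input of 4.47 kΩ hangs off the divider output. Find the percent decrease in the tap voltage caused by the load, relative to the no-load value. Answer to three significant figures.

21.1 %

The divider's output (Thévenin) resistance is Ra‖Rb = 1.193 kΩ.
Fractional drop under load = R_th/(R_th + R_L) = 1.193 / (1.193 + 4.47) = 0.2107.
So the output falls by 21.1 %.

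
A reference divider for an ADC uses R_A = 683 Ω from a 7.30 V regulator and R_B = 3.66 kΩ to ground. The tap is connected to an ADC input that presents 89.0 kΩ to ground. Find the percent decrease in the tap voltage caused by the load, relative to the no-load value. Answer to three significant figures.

0.643 %

The divider's output (Thévenin) resistance is R_A‖R_B = 575.6 Ω.
Fractional drop under load = R_th/(R_th + R_L) = 575.6 / (575.6 + 89000) = 0.006426.
So the output falls by 0.643 %.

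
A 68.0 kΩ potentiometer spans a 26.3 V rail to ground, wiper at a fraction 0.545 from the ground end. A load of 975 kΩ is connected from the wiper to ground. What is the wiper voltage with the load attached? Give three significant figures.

V ≈ 14.1 V

The wiper splits the pot into (1−α)R = 30.94 kΩ above and αR = 37.06 kΩ below.
Lower section ‖ load = 35.70 kΩ.
V_wiper = 26.3 × 35.70/(30.94 + 35.70) = 14.1 V.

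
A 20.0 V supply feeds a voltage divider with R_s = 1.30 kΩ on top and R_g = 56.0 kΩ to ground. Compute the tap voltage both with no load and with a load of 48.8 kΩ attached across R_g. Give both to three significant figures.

Open-circuit: V = 20.0 × 56.0/(1.30 + 56.0) = 19.5 V.
With the load, R_g becomes R_g‖R_L = 26.08 kΩ, so V = 20.0 × 26.08/27.38 = 19.1 V.

Unloaded: 19.5 V; loaded: 19.1 V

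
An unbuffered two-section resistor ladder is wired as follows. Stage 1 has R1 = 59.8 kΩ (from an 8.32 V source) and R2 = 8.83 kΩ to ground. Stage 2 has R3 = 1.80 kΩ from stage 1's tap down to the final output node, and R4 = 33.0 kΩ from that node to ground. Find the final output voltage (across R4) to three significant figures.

Stage 2 presents R3+R4 = 34.80 kΩ as a load on stage 1's tap.
Stage 1's lower leg becomes R2‖(R3+R4) = 7.043 kΩ, so V_mid = 8.32 × 7.043/66.84 = 0.8766 V.
Stage 2 is itself unloaded: V_out = V_mid × R4/(R3+R4) = 0.8766 × 33.0/34.80 = 0.831 V.

V_out ≈ 0.831 V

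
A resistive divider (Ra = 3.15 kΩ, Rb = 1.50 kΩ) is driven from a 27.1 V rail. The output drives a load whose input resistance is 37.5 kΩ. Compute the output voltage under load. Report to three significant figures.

The load sits in parallel with Rb: Rb‖R_L = (1.50 × 37.5) / (1.50 + 37.5) = 1.442 kΩ.
V_out = 27.1 × 1.442 / (3.15 + 1.442) = 27.1 × 1.442/4.592 = 8.51 V.
(Unloaded it would have been 8.74 V.)

V_out ≈ 8.51 V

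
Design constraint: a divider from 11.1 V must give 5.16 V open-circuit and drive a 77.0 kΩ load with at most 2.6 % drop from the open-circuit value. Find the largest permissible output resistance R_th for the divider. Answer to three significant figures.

Loading drop = R_th/(R_th + R_L) ≤ 0.0260, so R_th ≤ R_L · ε/(1−ε) = 77.0 kΩ × 0.0260/0.9740 = 2.06 kΩ.
(Any R1, R2 with R2/(R1+R2) = 0.465 and R1‖R2 ≤ 2.06 kΩ will meet the spec.)

R_th ≤ 2.06 kΩ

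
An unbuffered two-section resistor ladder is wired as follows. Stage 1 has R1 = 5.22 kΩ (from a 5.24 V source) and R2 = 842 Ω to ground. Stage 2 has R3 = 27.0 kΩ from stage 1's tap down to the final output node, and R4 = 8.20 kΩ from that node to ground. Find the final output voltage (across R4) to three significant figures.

V_out ≈ 0.166 V

Stage 2 presents R3+R4 = 35200 Ω as a load on stage 1's tap.
Stage 1's lower leg becomes R2‖(R3+R4) = 822.3 Ω, so V_mid = 5.24 × 822.3/6042 = 0.7131 V.
Stage 2 is itself unloaded: V_out = V_mid × R4/(R3+R4) = 0.7131 × 8200/35200 = 0.166 V.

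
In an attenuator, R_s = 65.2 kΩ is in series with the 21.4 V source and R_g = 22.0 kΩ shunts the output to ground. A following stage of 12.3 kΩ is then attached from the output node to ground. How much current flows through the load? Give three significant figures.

R_g‖R_L = 7.889 kΩ; V_out = 21.4 × 7.889/73.09 = 2.310 V.
I_L = V_out / R_L = 2.310 / 12.3 kΩ = 0.188 mA.

I_L ≈ 0.188 mA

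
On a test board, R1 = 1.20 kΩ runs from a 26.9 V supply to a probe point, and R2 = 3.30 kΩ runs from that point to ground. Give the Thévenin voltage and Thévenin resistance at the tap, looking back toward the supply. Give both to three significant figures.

V_th = 19.7 V, R_th = 880 Ω

V_th is the open-circuit tap voltage: 26.9 × 3.30/(1.20 + 3.30) = 19.7 V.
With the supply zeroed, R1 and R2 appear in parallel from the tap: R_th = R1‖R2 = (1.20 × 3.30)/4.500 = 880 Ω.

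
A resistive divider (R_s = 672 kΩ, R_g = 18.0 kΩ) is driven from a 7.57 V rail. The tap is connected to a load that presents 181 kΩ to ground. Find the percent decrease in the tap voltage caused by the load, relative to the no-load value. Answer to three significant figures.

Unloaded V = 7.57 × 18.0/690.0 = 0.19748 V.
Loaded: R_g‖R_L = 16.37 kΩ, giving V = 7.57 × 16.37/688.4 = 0.18004 V.
Drop = (0.19748 − 0.18004) / 0.19748 = 8.83 %.

8.83 %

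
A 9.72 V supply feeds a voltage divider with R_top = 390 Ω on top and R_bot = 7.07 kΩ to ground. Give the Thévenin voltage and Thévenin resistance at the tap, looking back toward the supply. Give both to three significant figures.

V_th = 9.21 V, R_th = 370 Ω

V_th is the open-circuit tap voltage: 9.72 × 7070/(390 + 7070) = 9.21 V.
With the supply zeroed, R_top and R_bot appear in parallel from the tap: R_th = R_top‖R_bot = (390 × 7070)/7460 = 370 Ω.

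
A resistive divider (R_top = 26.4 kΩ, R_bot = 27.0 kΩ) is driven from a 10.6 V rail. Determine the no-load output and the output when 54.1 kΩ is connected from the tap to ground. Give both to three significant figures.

Unloaded: 5.36 V; loaded: 4.30 V

Open-circuit: V = 10.6 × 27.0/(26.4 + 27.0) = 5.36 V.
With the load, R_bot becomes R_bot‖R_L = 18.01 kΩ, so V = 10.6 × 18.01/44.41 = 4.30 V.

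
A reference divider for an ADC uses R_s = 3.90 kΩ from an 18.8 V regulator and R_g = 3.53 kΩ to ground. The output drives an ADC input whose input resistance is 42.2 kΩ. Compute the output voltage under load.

V_out ≈ 8.56 V

The load sits in parallel with R_g: R_g‖R_L = (3.53 × 42.2) / (3.53 + 42.2) = 3.258 kΩ.
V_out = 18.8 × 3.258 / (3.90 + 3.258) = 18.8 × 3.258/7.158 = 8.56 V.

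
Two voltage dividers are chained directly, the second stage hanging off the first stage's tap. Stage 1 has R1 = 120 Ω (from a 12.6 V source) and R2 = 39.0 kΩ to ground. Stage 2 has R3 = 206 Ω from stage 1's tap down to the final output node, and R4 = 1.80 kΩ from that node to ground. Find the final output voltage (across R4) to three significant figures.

Stage 2 presents R3+R4 = 2006 Ω as a load on stage 1's tap.
Stage 1's lower leg becomes R2‖(R3+R4) = 1908 Ω, so V_mid = 12.6 × 1908/2028 = 11.85 V.
Stage 2 is itself unloaded: V_out = V_mid × R4/(R3+R4) = 11.85 × 1800/2006 = 10.6 V.

V_out ≈ 10.6 V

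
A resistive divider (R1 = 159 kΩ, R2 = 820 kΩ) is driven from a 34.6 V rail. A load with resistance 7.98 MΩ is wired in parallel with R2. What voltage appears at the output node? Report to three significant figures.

The load sits in parallel with R2: R2‖R_L = (820 × 7980) / (820 + 7980) = 743.6 kΩ.
V_out = 34.6 × 743.6 / (159 + 743.6) = 34.6 × 743.6/902.6 = 28.5 V.

V_out ≈ 28.5 V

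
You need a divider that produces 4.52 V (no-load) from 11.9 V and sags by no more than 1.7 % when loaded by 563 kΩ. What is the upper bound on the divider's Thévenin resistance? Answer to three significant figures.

Loading drop = R_th/(R_th + R_L) ≤ 0.0170, so R_th ≤ R_L · ε/(1−ε) = 563 kΩ × 0.0170/0.9830 = 9.74 kΩ.

R_th ≤ 9.74 kΩ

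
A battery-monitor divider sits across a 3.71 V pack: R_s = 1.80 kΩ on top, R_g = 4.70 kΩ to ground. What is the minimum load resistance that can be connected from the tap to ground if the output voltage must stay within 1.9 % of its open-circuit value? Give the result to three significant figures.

Output resistance R_th = R_s‖R_g = (1.80 × 4.70)/6.500 = 1.302 kΩ.
The fractional drop is R_th/(R_th + R_L); requiring this ≤ 0.0190 gives R_L ≥ R_th(1/0.0190 − 1) = 1.302 × 51.63 = 67.2 kΩ.

R_L(min) ≈ 67.2 kΩ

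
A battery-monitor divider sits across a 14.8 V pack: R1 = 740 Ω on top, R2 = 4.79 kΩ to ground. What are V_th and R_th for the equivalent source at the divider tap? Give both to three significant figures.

V_th is the open-circuit tap voltage: 14.8 × 4790/(740 + 4790) = 12.8 V.
With the supply zeroed, R1 and R2 appear in parallel from the tap: R_th = R1‖R2 = (740 × 4790)/5530 = 641 Ω.

V_th = 12.8 V, R_th = 641 Ω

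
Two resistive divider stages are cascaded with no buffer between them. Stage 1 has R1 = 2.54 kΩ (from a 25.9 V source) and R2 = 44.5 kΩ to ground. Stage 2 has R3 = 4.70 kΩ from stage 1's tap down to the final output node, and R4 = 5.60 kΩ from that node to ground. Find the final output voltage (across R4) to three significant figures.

Stage 2 presents R3+R4 = 10.30 kΩ as a load on stage 1's tap.
Stage 1's lower leg becomes R2‖(R3+R4) = 8.364 kΩ, so V_mid = 25.9 × 8.364/10.90 = 19.87 V.
Stage 2 is itself unloaded: V_out = V_mid × R4/(R3+R4) = 19.87 × 5.60/10.30 = 10.8 V.

V_out ≈ 10.8 V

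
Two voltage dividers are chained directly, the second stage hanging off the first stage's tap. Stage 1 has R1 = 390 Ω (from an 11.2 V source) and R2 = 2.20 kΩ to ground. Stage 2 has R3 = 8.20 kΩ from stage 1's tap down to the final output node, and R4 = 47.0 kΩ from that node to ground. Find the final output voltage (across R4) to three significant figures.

V_out ≈ 8.05 V

Stage 2 presents R3+R4 = 55200 Ω as a load on stage 1's tap.
Stage 1's lower leg becomes R2‖(R3+R4) = 2116 Ω, so V_mid = 11.2 × 2116/2506 = 9.457 V.
Stage 2 is itself unloaded: V_out = V_mid × R4/(R3+R4) = 9.457 × 47000/55200 = 8.05 V.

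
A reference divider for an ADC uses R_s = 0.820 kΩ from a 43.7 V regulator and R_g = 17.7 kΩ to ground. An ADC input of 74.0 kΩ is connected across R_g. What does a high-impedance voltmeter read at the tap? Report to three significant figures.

The load sits in parallel with R_g: R_g‖R_L = (17700 × 74000) / (17700 + 74000) = 14280 Ω.
V_out = 43.7 × 14280 / (820 + 14280) = 43.7 × 14280/15100 = 41.3 V.
(Unloaded it would have been 41.8 V.)

V_out ≈ 41.3 V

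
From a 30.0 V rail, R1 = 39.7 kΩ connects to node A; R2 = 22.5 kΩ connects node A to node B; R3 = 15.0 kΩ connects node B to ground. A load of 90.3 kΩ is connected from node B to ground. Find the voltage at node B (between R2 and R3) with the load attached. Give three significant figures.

At node B, R3 is in parallel with the load: R3‖R_L = 12.86 kΩ.
Below node A the resistance is R2 + (R3‖R_L) = 35.36 kΩ, so V_A = 30.0 × 35.36/75.06 = 14.13 V.
Then V_B = V_A × (R3‖R_L)/(R2 + R3‖R_L) = 14.13 × 12.86/35.36 = 5.14 V.

V ≈ 5.14 V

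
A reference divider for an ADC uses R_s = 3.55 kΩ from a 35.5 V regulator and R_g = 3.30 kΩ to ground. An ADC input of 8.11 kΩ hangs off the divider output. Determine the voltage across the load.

V_out ≈ 14.1 V

The load sits in parallel with R_g: R_g‖R_L = (3.30 × 8.11) / (3.30 + 8.11) = 2.346 kΩ.
V_out = 35.5 × 2.346 / (3.55 + 2.346) = 35.5 × 2.346/5.896 = 14.1 V.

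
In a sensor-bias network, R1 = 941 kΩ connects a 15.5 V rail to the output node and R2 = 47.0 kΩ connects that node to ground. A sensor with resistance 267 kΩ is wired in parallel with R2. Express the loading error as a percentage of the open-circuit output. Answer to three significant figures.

14.4 %

The divider's output (Thévenin) resistance is R1‖R2 = 44.76 kΩ.
Fractional drop under load = R_th/(R_th + R_L) = 44.76 / (44.76 + 267) = 0.1436.
So the output falls by 14.4 %.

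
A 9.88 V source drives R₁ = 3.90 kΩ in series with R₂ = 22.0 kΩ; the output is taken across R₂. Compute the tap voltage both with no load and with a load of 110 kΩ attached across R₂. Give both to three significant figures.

Open-circuit: V = 9.88 × 22.0/(3.90 + 22.0) = 8.39 V.
With the load, R₂ becomes R₂‖R_L = 18.33 kΩ, so V = 9.88 × 18.33/22.23 = 8.15 V.

Unloaded: 8.39 V; loaded: 8.15 V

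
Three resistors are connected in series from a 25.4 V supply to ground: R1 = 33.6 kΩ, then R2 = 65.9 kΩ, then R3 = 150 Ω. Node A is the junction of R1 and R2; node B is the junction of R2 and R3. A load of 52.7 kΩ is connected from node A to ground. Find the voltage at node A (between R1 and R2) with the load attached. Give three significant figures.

Below node A the series string R2+R3 = 66050 Ω sits in parallel with the 52700 Ω load: 29310 Ω.
V_A = 25.4 × 29310/(33600 + 29310) = 11.8 V.

V ≈ 11.8 V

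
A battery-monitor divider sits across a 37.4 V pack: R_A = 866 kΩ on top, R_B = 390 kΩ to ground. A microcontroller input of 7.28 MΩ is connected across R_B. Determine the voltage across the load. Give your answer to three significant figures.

The load sits in parallel with R_B: R_B‖R_L = (390 × 7280) / (390 + 7280) = 370.2 kΩ.
V_out = 37.4 × 370.2 / (866 + 370.2) = 37.4 × 370.2/1236 = 11.2 V.
(Unloaded it would have been 11.6 V.)

V_out ≈ 11.2 V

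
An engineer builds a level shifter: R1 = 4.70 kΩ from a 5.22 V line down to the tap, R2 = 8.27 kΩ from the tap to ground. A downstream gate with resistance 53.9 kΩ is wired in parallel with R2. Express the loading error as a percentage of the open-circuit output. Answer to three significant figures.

The divider's output (Thévenin) resistance is R1‖R2 = 2.997 kΩ.
Fractional drop under load = R_th/(R_th + R_L) = 2.997 / (2.997 + 53.9) = 0.05267.
So the output falls by 5.27 %.

5.27 %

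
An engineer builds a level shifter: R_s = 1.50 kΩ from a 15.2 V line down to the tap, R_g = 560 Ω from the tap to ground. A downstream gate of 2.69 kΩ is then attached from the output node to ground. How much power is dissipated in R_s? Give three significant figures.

Total resistance from the source is R_s + (R_g‖R_L) = 1964 Ω, so I = 15.2/1964 Ω = 7.741 mA.
P = I²·R_s = (7.741 mA)² × 1.50 kΩ = 89.9 mW.

P ≈ 89.9 mW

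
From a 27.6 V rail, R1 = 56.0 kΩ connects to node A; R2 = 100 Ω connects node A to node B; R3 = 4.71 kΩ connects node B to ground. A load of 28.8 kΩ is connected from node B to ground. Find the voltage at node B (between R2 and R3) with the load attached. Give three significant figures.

V ≈ 1.86 V

At node B, R3 is in parallel with the load: R3‖R_L = 4048 Ω.
Below node A the resistance is R2 + (R3‖R_L) = 4148 Ω, so V_A = 27.6 × 4148/60150 = 1.903 V.
Then V_B = V_A × (R3‖R_L)/(R2 + R3‖R_L) = 1.903 × 4048/4148 = 1.86 V.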